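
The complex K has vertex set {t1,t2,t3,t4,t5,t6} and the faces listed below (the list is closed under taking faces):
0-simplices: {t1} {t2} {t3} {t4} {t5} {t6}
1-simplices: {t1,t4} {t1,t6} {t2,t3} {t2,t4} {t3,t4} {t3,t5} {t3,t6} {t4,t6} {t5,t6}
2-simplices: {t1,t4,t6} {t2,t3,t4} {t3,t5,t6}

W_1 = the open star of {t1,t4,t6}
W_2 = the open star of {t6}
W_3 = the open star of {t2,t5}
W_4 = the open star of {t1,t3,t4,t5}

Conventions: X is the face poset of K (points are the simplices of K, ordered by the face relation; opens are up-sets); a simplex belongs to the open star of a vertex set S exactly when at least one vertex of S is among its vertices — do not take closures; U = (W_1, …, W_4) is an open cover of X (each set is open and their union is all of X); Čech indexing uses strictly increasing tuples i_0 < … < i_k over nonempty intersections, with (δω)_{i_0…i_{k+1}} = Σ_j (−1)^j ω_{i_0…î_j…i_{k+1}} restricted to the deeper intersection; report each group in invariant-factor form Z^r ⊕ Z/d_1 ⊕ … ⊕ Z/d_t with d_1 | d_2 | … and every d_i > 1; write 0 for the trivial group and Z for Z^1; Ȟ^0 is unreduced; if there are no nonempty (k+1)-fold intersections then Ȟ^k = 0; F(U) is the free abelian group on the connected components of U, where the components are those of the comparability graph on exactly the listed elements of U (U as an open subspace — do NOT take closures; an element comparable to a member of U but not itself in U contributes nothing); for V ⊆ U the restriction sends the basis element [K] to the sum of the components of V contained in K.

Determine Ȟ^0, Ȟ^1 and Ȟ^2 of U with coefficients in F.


nerve simplices:
  W1={{t1},{t4},{t6},{t1,t4},{t1,t6},{t2,t4},{t3,t4},{t3,t6},{t4,t6},{t5,t6},{t1,t4,t6},{t2,t3,t4},{t3,t5,t6}} W2={{t6},{t1,t6},{t3,t6},{t4,t6},{t5,t6},{t1,t4,t6},{t3,t5,t6}} W3={{t2},{t5},{t2,t3},{t2,t4},{t3,t5},{t5,t6},{t2,t3,t4},{t3,t5,t6}} W4={{t1},{t3},{t4},{t5},{t1,t4},{t1,t6},{t2,t3},{t2,t4},{t3,t4},{t3,t5},{t3,t6},{t4,t6},{t5,t6},{t1,t4,t6},{t2,t3,t4},{t3,t5,t6}}
  W12={{t6},{t1,t6},{t3,t6},{t4,t6},{t5,t6},{t1,t4,t6},{t3,t5,t6}} W13={{t2,t4},{t5,t6},{t2,t3,t4},{t3,t5,t6}} W14={{t1},{t4},{t1,t4},{t1,t6},{t2,t4},{t3,t4},{t3,t6},{t4,t6},{t5,t6},{t1,t4,t6},{t2,t3,t4},{t3,t5,t6}} W23={{t5,t6},{t3,t5,t6}} W24={{t1,t6},{t3,t6},{t4,t6},{t5,t6},{t1,t4,t6},{t3,t5,t6}} W34={{t5},{t2,t3},{t2,t4},{t3,t5},{t5,t6},{t2,t3,t4},{t3,t5,t6}}
  W123={{t5,t6},{t3,t5,t6}} W124={{t1,t6},{t3,t6},{t4,t6},{t5,t6},{t1,t4,t6},{t3,t5,t6}} W134={{t2,t4},{t5,t6},{t2,t3,t4},{t3,t5,t6}} W234={{t5,t6},{t3,t5,t6}}
  W1234={{t5,t6},{t3,t5,t6}}
components per intersection:
  W1: {{t1},{t4},{t6},{t1,t4},{t1,t6},{t2,t4},{t3,t4},{t3,t6},{t4,t6},{t5,t6},{t1,t4,t6},{t2,t3,t4},{t3,t5,t6}}
  W2: {{t6},{t1,t6},{t3,t6},{t4,t6},{t5,t6},{t1,t4,t6},{t3,t5,t6}}
  W3: {{t2},{t2,t3},{t2,t4},{t2,t3,t4}} {{t5},{t3,t5},{t5,t6},{t3,t5,t6}}
  W4: {{t1},{t3},{t4},{t5},{t1,t4},{t1,t6},{t2,t3},{t2,t4},{t3,t4},{t3,t5},{t3,t6},{t4,t6},{t5,t6},{t1,t4,t6},{t2,t3,t4},{t3,t5,t6}}
  W12: {{t6},{t1,t6},{t3,t6},{t4,t6},{t5,t6},{t1,t4,t6},{t3,t5,t6}}
  W13: {{t2,t4},{t2,t3,t4}} {{t5,t6},{t3,t5,t6}}
  W14: {{t1},{t4},{t1,t4},{t1,t6},{t2,t4},{t3,t4},{t4,t6},{t1,t4,t6},{t2,t3,t4}} {{t3,t6},{t5,t6},{t3,t5,t6}}
  W23: {{t5,t6},{t3,t5,t6}}
  W24: {{t1,t6},{t4,t6},{t1,t4,t6}} {{t3,t6},{t5,t6},{t3,t5,t6}}
  W34: {{t5},{t3,t5},{t5,t6},{t3,t5,t6}} {{t2,t3},{t2,t4},{t2,t3,t4}}
  W123: {{t5,t6},{t3,t5,t6}}
  W124: {{t1,t6},{t4,t6},{t1,t4,t6}} {{t3,t6},{t5,t6},{t3,t5,t6}}
  W134: {{t2,t4},{t2,t3,t4}} {{t5,t6},{t3,t5,t6}}
  W234: {{t5,t6},{t3,t5,t6}}
  W1234: {{t5,t6},{t3,t5,t6}}
C dims 5,10,6,1; δ0: rk 4, SNF 1^4; δ1: rk 5, SNF 1^5; δ2: rk 1, SNF 1^1
degree 0: 5−4−0 = 1 → Ȟ^0 ≅ Z
degree 1: 10−5−4 = 1 → Ȟ^1 ≅ Z
degree 2: 6−1−5 = 0 → Ȟ^2 ≅ 0

Ȟ^0 = Z,  Ȟ^1 = Z,  Ȟ^2 = 0


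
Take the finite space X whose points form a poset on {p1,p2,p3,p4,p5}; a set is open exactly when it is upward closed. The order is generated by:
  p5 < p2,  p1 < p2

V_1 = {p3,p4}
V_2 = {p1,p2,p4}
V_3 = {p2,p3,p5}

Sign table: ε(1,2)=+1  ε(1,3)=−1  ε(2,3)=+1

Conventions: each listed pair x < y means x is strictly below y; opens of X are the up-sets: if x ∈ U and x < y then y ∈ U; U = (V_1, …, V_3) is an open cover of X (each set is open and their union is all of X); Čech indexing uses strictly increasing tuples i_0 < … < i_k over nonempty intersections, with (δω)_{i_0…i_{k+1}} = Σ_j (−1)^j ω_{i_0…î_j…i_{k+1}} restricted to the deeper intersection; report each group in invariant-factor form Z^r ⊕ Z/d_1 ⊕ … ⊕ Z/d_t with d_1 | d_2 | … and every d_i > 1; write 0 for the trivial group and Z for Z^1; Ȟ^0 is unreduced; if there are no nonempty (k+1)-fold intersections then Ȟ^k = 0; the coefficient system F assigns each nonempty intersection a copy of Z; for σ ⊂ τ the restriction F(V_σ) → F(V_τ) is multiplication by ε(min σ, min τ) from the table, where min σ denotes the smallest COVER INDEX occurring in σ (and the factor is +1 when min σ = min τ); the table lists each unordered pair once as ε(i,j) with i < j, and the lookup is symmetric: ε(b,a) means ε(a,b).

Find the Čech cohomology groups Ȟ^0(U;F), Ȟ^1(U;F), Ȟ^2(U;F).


nonempty overlaps:
  V12={p4} V13={p3} V23={p2}
C dims 3,3; δ0: rk 3, SNF 1^2·2
degree 0: 3−3−0 = 0 → Ȟ^0 ≅ 0
degree 1: 3−0−3 = 0 plus torsion [2] → Ȟ^1 ≅ Z/2
degree 2: 0−0−0 = 0 → Ȟ^2 ≅ 0

Ȟ^0 = 0, Ȟ^1 = Z/2 and Ȟ^2 = 0


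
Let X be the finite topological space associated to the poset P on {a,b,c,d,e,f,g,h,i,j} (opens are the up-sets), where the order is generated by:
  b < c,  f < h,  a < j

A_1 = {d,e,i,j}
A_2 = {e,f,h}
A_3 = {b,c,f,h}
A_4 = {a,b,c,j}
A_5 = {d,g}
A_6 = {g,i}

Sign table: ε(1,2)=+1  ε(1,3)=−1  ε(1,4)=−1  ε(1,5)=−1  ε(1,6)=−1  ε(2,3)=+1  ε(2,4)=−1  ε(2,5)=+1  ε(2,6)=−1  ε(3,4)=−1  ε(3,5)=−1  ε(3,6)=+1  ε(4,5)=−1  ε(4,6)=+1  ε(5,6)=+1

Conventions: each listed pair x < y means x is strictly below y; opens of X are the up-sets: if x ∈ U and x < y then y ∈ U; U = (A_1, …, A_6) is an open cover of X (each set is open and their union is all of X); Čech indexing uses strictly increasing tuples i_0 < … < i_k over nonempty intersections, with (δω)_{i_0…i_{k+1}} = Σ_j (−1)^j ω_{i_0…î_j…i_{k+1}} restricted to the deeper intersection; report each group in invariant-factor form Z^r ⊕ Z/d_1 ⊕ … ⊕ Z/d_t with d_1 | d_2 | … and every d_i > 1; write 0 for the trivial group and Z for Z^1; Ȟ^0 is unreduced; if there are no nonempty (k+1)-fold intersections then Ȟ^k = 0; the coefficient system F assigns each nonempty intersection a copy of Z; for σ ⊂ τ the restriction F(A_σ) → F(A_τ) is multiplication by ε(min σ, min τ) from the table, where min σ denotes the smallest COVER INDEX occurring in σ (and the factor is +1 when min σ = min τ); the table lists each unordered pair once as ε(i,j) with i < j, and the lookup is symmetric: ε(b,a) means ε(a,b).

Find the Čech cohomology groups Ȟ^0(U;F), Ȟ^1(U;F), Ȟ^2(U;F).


Ȟ^0 ≅ Z,  Ȟ^1 ≅ Z^2,  Ȟ^2 ≅ 0

nonempty overlaps:
  A12={e} A14={j} A15={d} A16={i} A23={f,h} A34={b,c} A56={g}
C dims 6,7; δ0: rk 5, SNF 1^5
degree 0: 6−5−0 = 1 → Ȟ^0 ≅ Z
degree 1: 7−0−5 = 2 → Ȟ^1 ≅ Z^2
degree 2: 0−0−0 = 0 → Ȟ^2 ≅ 0


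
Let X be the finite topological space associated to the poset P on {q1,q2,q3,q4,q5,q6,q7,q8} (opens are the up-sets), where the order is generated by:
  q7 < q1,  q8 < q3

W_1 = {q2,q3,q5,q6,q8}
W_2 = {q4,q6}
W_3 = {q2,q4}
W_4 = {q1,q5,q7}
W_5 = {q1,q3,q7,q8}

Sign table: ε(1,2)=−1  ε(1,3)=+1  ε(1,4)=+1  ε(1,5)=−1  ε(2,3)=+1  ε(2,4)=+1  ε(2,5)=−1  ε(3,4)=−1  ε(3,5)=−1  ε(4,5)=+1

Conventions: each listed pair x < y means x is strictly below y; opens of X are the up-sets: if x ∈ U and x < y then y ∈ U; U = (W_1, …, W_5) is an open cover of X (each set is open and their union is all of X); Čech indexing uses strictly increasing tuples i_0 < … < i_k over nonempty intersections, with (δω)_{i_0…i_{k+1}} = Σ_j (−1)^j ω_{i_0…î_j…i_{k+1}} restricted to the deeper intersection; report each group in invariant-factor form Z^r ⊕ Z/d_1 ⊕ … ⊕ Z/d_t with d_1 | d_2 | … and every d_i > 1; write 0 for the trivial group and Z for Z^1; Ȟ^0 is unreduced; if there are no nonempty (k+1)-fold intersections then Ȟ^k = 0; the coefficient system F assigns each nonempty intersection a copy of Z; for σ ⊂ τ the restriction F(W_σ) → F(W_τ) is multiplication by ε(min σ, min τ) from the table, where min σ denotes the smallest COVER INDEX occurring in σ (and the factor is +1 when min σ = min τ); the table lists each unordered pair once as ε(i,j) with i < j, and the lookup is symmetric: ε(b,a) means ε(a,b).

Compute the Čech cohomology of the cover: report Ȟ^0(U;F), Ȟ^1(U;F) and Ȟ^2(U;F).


nonempty overlaps:
  W12={q6} W13={q2} W14={q5} W15={q3,q8} W23={q4} W45={q1,q7}
C dims 5,6; δ0: rk 5, SNF 1^4·2
degree 0: 5−5−0 = 0 → Ȟ^0 ≅ 0
degree 1: 6−0−5 = 1 plus torsion [2] → Ȟ^1 ≅ Z ⊕ Z/2
degree 2: 0−0−0 = 0 → Ȟ^2 ≅ 0

Ȟ^0 = 0, Ȟ^1 = Z ⊕ Z/2 and Ȟ^2 = 0


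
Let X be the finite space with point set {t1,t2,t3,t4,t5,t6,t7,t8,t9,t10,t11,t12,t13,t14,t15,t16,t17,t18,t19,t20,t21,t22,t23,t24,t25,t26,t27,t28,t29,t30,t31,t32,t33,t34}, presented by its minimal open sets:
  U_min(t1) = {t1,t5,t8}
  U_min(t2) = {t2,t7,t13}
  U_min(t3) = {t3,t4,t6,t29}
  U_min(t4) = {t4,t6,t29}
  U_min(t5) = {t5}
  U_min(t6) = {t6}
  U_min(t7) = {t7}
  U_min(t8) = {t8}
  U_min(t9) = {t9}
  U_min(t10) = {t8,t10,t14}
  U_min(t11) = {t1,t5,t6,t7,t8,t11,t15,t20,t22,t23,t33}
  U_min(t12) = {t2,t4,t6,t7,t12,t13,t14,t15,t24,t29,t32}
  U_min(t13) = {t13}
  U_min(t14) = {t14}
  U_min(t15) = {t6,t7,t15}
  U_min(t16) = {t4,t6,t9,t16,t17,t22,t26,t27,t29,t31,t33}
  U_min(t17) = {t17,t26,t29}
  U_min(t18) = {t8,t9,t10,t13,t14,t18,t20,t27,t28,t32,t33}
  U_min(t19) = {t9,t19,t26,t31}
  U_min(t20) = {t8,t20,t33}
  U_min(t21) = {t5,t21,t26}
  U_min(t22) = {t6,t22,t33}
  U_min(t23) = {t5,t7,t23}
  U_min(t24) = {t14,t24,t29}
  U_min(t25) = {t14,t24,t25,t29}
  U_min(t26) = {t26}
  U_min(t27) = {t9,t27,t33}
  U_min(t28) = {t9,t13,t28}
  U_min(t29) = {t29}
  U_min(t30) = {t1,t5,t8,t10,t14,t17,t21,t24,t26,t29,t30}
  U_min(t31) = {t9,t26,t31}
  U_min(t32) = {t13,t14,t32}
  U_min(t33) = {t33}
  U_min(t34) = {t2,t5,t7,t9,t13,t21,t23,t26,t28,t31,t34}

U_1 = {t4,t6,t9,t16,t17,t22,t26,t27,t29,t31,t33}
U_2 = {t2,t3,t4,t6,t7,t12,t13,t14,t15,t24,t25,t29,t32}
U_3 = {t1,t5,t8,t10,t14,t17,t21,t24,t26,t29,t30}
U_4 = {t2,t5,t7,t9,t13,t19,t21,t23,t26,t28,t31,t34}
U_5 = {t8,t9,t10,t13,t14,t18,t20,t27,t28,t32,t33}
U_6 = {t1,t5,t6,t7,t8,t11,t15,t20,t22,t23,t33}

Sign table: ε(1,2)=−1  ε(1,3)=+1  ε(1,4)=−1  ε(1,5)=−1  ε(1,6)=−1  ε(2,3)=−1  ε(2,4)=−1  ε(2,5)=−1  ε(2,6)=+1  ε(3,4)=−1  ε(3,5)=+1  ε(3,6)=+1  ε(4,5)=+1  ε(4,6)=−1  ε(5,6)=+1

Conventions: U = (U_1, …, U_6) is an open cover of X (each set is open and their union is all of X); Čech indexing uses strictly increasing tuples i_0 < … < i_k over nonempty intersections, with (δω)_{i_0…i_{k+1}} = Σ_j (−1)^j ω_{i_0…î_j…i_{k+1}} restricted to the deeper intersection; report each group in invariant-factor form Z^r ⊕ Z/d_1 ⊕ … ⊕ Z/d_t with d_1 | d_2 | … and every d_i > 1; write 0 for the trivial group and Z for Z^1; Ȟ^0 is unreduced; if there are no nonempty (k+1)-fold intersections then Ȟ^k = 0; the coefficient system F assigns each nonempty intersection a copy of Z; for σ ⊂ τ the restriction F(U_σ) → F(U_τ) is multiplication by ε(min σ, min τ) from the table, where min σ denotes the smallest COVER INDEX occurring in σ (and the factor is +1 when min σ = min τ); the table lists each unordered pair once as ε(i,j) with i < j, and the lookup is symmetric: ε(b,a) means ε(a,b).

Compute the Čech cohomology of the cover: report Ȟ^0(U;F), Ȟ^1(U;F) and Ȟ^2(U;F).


nonempty intersections:
  U12={t4,t6,t29} U13={t17,t26,t29} U14={t9,t26,t31} U15={t9,t27,t33} U16={t6,t22,t33} U23={t14,t24,t29} U24={t2,t7,t13} U25={t13,t14,t32} U26={t6,t7,t15} U34={t5,t21,t26} U35={t8,t10,t14} U36={t1,t5,t8} U45={t9,t13,t28} U46={t5,t7,t23} U56={t8,t20,t33}
  U123={t29} U126={t6} U134={t26} U145={t9} U156={t33} U235={t14} U245={t13} U246={t7} U346={t5} U356={t8}
C dims 6,15,10; δ0: rk 6, SNF 1^5·2; δ1: rk 9, SNF 1^9
Ȟ^0: (6−6)−0=0 ⇒ 0
Ȟ^1: (15−9)−6=0 plus torsion [2] ⇒ Z/2
Ȟ^2: (10−0)−9=1 ⇒ Z

Ȟ^0 = 0, Ȟ^1 = Z/2 and Ȟ^2 = Z


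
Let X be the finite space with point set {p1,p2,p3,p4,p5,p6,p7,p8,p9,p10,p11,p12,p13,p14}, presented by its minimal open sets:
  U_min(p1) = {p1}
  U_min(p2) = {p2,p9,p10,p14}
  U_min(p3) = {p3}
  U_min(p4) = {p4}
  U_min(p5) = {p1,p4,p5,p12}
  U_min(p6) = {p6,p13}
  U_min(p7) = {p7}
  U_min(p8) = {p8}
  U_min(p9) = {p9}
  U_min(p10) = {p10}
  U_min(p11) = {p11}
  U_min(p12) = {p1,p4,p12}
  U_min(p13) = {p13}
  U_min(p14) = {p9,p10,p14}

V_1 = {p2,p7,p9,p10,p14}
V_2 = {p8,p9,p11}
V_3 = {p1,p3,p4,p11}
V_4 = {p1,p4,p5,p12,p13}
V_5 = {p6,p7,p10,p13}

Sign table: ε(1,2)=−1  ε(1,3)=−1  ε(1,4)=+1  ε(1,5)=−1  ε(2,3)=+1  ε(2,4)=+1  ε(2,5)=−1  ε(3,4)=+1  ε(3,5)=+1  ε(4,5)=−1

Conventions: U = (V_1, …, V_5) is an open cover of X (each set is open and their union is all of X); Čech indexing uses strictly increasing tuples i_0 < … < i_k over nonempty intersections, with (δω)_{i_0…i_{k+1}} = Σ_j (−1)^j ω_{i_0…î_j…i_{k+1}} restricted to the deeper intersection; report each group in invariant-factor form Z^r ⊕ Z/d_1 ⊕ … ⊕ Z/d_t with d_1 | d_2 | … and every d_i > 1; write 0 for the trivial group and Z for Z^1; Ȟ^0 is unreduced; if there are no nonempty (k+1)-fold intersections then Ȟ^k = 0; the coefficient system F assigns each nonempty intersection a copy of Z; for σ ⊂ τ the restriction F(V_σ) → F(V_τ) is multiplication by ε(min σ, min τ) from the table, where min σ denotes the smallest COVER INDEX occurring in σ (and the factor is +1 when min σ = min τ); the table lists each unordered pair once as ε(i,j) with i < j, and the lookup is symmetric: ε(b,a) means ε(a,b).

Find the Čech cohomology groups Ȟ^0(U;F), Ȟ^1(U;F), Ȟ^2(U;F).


Ȟ^0(U;F) ≅ 0; Ȟ^1(U;F) ≅ Z/2; Ȟ^2(U;F) ≅ 0

nonempty overlaps:
  V12={p9} V15={p7,p10} V23={p11} V34={p1,p4} V45={p13}
C dims 5,5; δ0: rk 5, SNF 1^4·2
degree 0: 5−5−0 = 0 → Ȟ^0 ≅ 0
degree 1: 5−0−5 = 0 plus torsion [2] → Ȟ^1 ≅ Z/2
degree 2: 0−0−0 = 0 → Ȟ^2 ≅ 0


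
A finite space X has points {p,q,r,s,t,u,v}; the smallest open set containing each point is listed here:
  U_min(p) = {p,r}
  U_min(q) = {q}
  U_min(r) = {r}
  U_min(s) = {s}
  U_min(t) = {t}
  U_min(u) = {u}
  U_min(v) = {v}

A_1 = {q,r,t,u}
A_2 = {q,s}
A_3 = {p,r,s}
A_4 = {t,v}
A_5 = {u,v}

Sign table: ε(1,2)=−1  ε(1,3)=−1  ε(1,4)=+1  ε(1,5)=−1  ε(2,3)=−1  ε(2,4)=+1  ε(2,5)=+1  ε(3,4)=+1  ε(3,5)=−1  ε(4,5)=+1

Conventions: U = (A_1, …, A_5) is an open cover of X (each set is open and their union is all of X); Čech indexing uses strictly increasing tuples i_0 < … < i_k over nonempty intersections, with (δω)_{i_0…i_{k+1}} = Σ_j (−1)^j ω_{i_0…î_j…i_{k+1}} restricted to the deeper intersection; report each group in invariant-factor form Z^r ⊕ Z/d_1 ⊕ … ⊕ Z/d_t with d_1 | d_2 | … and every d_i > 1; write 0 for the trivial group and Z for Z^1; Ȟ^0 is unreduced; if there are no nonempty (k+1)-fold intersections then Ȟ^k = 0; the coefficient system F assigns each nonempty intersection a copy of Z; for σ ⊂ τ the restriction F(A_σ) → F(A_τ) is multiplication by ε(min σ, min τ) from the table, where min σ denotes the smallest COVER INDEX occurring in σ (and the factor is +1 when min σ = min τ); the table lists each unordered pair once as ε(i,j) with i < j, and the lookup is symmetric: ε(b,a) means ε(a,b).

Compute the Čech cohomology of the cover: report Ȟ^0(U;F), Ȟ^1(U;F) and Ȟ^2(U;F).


Ȟ^0 ≅ 0, Ȟ^1 ≅ Z ⊕ Z/2 and Ȟ^2 ≅ 0

nerve of the cover:
  A12={q} A13={r} A14={t} A15={u} A23={s} A45={v}
C dims 5,6; δ0: rk 5, SNF 1^4·2
Ȟ^0 = (5 − 5) − 0 = 0, so Ȟ^0 ≅ 0
Ȟ^1 = (6 − 0) − 5 = 1 plus torsion [2], so Ȟ^1 ≅ Z ⊕ Z/2
Ȟ^2 = (0 − 0) − 0 = 0, so Ȟ^2 ≅ 0


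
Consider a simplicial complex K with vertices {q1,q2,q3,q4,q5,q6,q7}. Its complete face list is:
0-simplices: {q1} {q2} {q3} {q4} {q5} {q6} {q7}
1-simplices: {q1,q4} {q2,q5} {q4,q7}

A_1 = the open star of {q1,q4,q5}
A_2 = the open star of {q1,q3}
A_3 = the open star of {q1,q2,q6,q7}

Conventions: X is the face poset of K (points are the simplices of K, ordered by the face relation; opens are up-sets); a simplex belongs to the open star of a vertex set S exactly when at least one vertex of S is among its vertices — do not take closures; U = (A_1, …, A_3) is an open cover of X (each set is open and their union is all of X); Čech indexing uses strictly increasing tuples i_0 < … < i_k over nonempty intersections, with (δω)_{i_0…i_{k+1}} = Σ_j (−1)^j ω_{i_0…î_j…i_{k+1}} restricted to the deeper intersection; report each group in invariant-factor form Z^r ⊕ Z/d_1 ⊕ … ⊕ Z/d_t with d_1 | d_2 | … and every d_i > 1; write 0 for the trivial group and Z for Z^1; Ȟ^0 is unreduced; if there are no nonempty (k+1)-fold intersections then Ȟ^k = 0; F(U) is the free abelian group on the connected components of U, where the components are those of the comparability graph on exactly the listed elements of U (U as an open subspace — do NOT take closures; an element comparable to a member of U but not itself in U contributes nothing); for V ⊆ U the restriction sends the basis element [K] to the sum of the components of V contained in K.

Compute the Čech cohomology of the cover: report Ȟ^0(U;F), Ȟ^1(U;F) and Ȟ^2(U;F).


nonempty intersections:
  A1={{q1},{q4},{q5},{q1,q4},{q2,q5},{q4,q7}} A2={{q1},{q3},{q1,q4}} A3={{q1},{q2},{q6},{q7},{q1,q4},{q2,q5},{q4,q7}}
  A12={{q1},{q1,q4}} A13={{q1},{q1,q4},{q2,q5},{q4,q7}} A23={{q1},{q1,q4}}
  A123={{q1},{q1,q4}}
components per intersection:
  A1: {{q1},{q4},{q1,q4},{q4,q7}} {{q5},{q2,q5}}
  A2: {{q1},{q1,q4}} {{q3}}
  A3: {{q1},{q1,q4}} {{q2},{q2,q5}} {{q6}} {{q7},{q4,q7}}
  A12: {{q1},{q1,q4}}
  A13: {{q1},{q1,q4}} {{q2,q5}} {{q4,q7}}
  A23: {{q1},{q1,q4}}
  A123: {{q1},{q1,q4}}
C dims 8,5,1; δ0: rk 4, SNF 1^4; δ1: rk 1, SNF 1^1
Ȟ^0: (8−4)−0=4 ⇒ Z^4
Ȟ^1: (5−1)−4=0 ⇒ 0
Ȟ^2: (1−0)−1=0 ⇒ 0

Ȟ^0 = Z^4; Ȟ^1 = 0; Ȟ^2 = 0


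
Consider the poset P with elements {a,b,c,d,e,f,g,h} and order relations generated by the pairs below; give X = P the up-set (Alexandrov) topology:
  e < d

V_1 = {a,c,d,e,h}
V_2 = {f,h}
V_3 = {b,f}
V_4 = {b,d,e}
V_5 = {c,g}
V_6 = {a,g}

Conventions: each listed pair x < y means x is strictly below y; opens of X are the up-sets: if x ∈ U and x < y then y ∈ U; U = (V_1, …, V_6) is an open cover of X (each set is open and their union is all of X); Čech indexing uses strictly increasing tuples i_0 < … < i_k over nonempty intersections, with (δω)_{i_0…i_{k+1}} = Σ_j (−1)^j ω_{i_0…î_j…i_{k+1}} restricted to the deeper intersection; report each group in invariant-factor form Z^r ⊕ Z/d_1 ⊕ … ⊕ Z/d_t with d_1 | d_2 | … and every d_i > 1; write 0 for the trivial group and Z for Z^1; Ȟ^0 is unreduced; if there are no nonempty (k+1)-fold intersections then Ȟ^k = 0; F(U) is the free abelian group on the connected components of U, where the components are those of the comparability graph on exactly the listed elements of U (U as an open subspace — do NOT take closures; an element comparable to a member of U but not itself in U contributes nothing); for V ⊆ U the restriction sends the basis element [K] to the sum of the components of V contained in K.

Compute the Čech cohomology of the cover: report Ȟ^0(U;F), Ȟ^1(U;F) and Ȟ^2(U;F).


Ȟ^0 = Z^7,  Ȟ^1 = 0,  Ȟ^2 = 0

intersection data:
  V12={h} V14={d,e} V15={c} V16={a} V23={f} V34={b} V56={g}
components per intersection:
  V1: {a} {c} {d,e} {h}
  V2: {f} {h}
  V3: {b} {f}
  V4: {b} {d,e}
  V5: {c} {g}
  V6: {a} {g}
  V12: {h}
  V14: {d,e}
  V15: {c}
  V16: {a}
  V23: {f}
  V34: {b}
  V56: {g}
C dims 14,7; δ0: rk 7, SNF 1^7
Ȟ^0 = (14 − 7) − 0 = 7, so Ȟ^0 ≅ Z^7
Ȟ^1 = (7 − 0) − 7 = 0, so Ȟ^1 ≅ 0
Ȟ^2 = (0 − 0) − 0 = 0, so Ȟ^2 ≅ 0


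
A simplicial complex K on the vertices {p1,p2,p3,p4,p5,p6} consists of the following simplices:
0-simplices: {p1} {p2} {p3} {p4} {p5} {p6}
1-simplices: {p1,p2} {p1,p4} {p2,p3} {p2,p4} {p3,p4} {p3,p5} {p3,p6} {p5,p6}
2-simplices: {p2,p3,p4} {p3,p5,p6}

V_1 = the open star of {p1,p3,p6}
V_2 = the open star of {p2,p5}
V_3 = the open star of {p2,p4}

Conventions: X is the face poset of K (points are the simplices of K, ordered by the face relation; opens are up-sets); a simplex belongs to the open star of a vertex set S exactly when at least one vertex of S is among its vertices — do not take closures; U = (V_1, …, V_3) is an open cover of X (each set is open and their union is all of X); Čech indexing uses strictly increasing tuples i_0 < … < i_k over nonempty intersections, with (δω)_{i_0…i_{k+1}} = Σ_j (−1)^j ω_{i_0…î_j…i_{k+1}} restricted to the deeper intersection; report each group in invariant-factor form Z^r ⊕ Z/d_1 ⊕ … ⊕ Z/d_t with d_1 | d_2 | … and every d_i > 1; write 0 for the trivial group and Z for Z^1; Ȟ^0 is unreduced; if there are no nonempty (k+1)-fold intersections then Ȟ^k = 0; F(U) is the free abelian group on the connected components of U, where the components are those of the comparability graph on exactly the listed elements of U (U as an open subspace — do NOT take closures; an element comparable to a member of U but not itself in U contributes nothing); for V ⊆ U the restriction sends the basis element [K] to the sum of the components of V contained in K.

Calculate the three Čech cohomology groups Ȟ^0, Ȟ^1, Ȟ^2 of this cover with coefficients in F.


Ȟ^0 = Z, Ȟ^1 = Z and Ȟ^2 = 0

intersection data:
  V1={{p1},{p3},{p6},{p1,p2},{p1,p4},{p2,p3},{p3,p4},{p3,p5},{p3,p6},{p5,p6},{p2,p3,p4},{p3,p5,p6}} V2={{p2},{p5},{p1,p2},{p2,p3},{p2,p4},{p3,p5},{p5,p6},{p2,p3,p4},{p3,p5,p6}} V3={{p2},{p4},{p1,p2},{p1,p4},{p2,p3},{p2,p4},{p3,p4},{p2,p3,p4}}
  V12={{p1,p2},{p2,p3},{p3,p5},{p5,p6},{p2,p3,p4},{p3,p5,p6}} V13={{p1,p2},{p1,p4},{p2,p3},{p3,p4},{p2,p3,p4}} V23={{p2},{p1,p2},{p2,p3},{p2,p4},{p2,p3,p4}}
  V123={{p1,p2},{p2,p3},{p2,p3,p4}}
components per intersection:
  V1: {{p1},{p1,p2},{p1,p4}} {{p3},{p6},{p2,p3},{p3,p4},{p3,p5},{p3,p6},{p5,p6},{p2,p3,p4},{p3,p5,p6}}
  V2: {{p2},{p1,p2},{p2,p3},{p2,p4},{p2,p3,p4}} {{p5},{p3,p5},{p5,p6},{p3,p5,p6}}
  V3: {{p2},{p4},{p1,p2},{p1,p4},{p2,p3},{p2,p4},{p3,p4},{p2,p3,p4}}
  V12: {{p1,p2}} {{p2,p3},{p2,p3,p4}} {{p3,p5},{p5,p6},{p3,p5,p6}}
  V13: {{p1,p2}} {{p1,p4}} {{p2,p3},{p3,p4},{p2,p3,p4}}
  V23: {{p2},{p1,p2},{p2,p3},{p2,p4},{p2,p3,p4}}
  V123: {{p1,p2}} {{p2,p3},{p2,p3,p4}}
C dims 5,7,2; δ0: rk 4, SNF 1^4; δ1: rk 2, SNF 1^2
Ȟ^0 = (5 − 4) − 0 = 1, so Ȟ^0 ≅ Z
Ȟ^1 = (7 − 2) − 4 = 1, so Ȟ^1 ≅ Z
Ȟ^2 = (2 − 0) − 2 = 0, so Ȟ^2 ≅ 0


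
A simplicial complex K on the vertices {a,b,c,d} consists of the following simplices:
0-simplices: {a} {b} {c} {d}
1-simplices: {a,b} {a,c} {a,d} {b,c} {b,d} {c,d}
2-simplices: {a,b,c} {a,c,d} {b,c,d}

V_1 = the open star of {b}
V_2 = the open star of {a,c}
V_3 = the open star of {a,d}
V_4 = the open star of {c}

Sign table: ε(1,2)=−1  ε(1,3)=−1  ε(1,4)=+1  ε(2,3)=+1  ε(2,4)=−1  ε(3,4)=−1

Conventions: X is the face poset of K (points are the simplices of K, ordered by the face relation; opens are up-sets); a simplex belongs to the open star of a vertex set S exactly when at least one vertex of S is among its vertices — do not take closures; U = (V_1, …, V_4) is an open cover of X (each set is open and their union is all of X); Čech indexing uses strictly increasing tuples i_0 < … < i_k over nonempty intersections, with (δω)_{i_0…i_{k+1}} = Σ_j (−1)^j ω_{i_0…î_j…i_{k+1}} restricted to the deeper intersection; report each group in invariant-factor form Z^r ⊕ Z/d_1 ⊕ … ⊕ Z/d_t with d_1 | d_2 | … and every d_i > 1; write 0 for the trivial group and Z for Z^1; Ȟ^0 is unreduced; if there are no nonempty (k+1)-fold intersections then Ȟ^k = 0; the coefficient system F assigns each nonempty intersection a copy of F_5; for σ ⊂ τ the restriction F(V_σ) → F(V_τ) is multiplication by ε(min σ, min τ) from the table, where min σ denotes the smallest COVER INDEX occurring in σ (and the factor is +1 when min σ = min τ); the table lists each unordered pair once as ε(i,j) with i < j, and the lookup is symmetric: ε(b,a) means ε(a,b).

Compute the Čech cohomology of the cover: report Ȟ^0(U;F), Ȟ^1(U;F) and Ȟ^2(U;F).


Ȟ^0 = Z/5, Ȟ^1 = 0, Ȟ^2 = 0

intersection data:
  V1={{b},{a,b},{b,c},{b,d},{a,b,c},{b,c,d}} V2={{a},{c},{a,b},{a,c},{a,d},{b,c},{c,d},{a,b,c},{a,c,d},{b,c,d}} V3={{a},{d},{a,b},{a,c},{a,d},{b,d},{c,d},{a,b,c},{a,c,d},{b,c,d}} V4={{c},{a,c},{b,c},{c,d},{a,b,c},{a,c,d},{b,c,d}}
  V12={{a,b},{b,c},{a,b,c},{b,c,d}} V13={{a,b},{b,d},{a,b,c},{b,c,d}} V14={{b,c},{a,b,c},{b,c,d}} V23={{a},{a,b},{a,c},{a,d},{c,d},{a,b,c},{a,c,d},{b,c,d}} V24={{c},{a,c},{b,c},{c,d},{a,b,c},{a,c,d},{b,c,d}} V34={{a,c},{c,d},{a,b,c},{a,c,d},{b,c,d}}
  V123={{a,b},{a,b,c},{b,c,d}} V124={{b,c},{a,b,c},{b,c,d}} V134={{a,b,c},{b,c,d}} V234={{a,c},{c,d},{a,b,c},{a,c,d},{b,c,d}}
  V1234={{a,b,c},{b,c,d}}
C dims 4,6,4,1; δ0: rk_F5 3; δ1: rk_F5 3; δ2: rk_F5 1
Ȟ^0 = (4 − 3) − 0 = 1, so Ȟ^0 ≅ Z/5
Ȟ^1 = (6 − 3) − 3 = 0, so Ȟ^1 ≅ 0
Ȟ^2 = (4 − 1) − 3 = 0, so Ȟ^2 ≅ 0


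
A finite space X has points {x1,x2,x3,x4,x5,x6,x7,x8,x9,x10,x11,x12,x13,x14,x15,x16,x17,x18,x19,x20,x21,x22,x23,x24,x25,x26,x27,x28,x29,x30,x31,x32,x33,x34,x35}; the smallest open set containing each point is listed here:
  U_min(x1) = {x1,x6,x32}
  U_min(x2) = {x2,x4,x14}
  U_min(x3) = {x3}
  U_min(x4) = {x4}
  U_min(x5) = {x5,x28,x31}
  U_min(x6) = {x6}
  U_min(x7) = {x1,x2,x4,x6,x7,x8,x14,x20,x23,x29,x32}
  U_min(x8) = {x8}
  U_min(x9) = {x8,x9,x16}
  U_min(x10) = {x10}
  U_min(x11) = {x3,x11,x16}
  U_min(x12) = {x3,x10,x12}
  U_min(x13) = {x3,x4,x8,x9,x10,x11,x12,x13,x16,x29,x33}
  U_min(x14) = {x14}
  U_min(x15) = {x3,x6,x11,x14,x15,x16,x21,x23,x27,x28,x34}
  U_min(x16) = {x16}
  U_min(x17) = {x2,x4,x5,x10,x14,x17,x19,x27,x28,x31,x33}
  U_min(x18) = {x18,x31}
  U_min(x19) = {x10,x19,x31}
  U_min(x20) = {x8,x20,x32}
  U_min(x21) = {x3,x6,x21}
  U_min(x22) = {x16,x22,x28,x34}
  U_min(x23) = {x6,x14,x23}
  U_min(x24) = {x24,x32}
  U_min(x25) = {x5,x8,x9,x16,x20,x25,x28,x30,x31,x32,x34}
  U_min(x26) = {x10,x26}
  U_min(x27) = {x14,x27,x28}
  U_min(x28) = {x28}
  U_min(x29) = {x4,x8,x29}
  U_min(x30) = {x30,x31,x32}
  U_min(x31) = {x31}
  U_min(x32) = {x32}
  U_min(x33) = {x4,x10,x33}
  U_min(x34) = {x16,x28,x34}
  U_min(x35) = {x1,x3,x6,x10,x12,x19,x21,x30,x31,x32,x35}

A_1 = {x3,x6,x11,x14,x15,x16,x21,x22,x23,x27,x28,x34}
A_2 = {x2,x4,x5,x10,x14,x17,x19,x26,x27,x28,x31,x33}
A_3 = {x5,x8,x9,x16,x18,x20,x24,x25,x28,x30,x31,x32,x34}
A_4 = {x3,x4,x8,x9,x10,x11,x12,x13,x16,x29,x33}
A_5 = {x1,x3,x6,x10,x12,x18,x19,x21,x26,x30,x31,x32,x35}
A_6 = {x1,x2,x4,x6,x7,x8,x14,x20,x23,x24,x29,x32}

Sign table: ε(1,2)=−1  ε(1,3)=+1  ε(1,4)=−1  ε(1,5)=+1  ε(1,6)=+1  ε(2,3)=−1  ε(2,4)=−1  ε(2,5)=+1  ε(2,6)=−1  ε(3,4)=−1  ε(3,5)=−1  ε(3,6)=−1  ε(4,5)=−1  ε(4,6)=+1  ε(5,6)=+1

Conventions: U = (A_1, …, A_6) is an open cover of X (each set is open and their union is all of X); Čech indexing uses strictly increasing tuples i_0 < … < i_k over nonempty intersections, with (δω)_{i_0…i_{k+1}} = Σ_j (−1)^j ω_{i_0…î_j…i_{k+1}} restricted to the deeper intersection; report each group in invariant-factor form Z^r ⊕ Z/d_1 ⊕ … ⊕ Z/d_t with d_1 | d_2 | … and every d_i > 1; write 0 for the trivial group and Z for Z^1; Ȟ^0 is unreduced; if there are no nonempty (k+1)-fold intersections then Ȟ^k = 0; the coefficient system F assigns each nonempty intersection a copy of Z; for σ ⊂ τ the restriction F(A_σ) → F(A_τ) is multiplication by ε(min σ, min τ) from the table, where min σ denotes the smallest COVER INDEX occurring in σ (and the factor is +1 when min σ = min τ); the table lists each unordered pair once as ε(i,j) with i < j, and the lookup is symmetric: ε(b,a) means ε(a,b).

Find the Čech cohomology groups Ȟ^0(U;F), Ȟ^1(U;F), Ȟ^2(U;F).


nerve simplices:
  A12={x14,x27,x28} A13={x16,x28,x34} A14={x3,x11,x16} A15={x3,x6,x21} A16={x6,x14,x23} A23={x5,x28,x31} A24={x4,x10,x33} A25={x10,x19,x26,x31} A26={x2,x4,x14} A34={x8,x9,x16} A35={x18,x30,x31,x32} A36={x8,x20,x24,x32} A45={x3,x10,x12} A46={x4,x8,x29} A56={x1,x6,x32}
  A123={x28} A126={x14} A134={x16} A145={x3} A156={x6} A235={x31} A245={x10} A246={x4} A346={x8} A356={x32}
C dims 6,15,10; δ0: rk 6, SNF 1^5·2; δ1: rk 9, SNF 1^9
degree 0: 6−6−0 = 0 → Ȟ^0 ≅ 0
degree 1: 15−9−6 = 0 plus torsion [2] → Ȟ^1 ≅ Z/2
degree 2: 10−0−9 = 1 → Ȟ^2 ≅ Z

Ȟ^0 = 0,  Ȟ^1 = Z/2,  Ȟ^2 = Z


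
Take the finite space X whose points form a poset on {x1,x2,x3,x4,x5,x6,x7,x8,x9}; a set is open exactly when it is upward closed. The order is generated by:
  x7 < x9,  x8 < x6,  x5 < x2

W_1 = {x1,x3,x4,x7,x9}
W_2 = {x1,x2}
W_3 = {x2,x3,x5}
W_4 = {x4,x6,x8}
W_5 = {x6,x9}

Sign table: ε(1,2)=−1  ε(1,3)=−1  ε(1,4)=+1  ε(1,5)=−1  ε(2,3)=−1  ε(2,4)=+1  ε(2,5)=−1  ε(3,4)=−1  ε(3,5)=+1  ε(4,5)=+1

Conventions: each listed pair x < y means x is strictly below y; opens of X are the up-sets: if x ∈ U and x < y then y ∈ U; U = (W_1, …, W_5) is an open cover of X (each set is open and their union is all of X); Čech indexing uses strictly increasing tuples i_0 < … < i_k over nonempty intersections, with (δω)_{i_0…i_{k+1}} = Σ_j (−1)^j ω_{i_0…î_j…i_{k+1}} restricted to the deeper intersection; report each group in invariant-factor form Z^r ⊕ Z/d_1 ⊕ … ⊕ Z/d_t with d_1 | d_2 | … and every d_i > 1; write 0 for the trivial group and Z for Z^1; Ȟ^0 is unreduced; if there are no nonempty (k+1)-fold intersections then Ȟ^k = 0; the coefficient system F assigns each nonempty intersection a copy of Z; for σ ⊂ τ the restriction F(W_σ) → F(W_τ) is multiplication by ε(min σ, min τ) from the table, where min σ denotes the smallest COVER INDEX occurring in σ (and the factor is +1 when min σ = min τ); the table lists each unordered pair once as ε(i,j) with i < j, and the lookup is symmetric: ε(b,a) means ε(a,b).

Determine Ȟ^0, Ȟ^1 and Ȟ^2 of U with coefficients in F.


Ȟ^0 ≅ 0, Ȟ^1 ≅ Z ⊕ Z/2 and Ȟ^2 ≅ 0

nerve of the cover:
  W12={x1} W13={x3} W14={x4} W15={x9} W23={x2} W45={x6}
C dims 5,6; δ0: rk 5, SNF 1^4·2
Ȟ^0 = (5 − 5) − 0 = 0, so Ȟ^0 ≅ 0
Ȟ^1 = (6 − 0) − 5 = 1 plus torsion [2], so Ȟ^1 ≅ Z ⊕ Z/2
Ȟ^2 = (0 − 0) − 0 = 0, so Ȟ^2 ≅ 0


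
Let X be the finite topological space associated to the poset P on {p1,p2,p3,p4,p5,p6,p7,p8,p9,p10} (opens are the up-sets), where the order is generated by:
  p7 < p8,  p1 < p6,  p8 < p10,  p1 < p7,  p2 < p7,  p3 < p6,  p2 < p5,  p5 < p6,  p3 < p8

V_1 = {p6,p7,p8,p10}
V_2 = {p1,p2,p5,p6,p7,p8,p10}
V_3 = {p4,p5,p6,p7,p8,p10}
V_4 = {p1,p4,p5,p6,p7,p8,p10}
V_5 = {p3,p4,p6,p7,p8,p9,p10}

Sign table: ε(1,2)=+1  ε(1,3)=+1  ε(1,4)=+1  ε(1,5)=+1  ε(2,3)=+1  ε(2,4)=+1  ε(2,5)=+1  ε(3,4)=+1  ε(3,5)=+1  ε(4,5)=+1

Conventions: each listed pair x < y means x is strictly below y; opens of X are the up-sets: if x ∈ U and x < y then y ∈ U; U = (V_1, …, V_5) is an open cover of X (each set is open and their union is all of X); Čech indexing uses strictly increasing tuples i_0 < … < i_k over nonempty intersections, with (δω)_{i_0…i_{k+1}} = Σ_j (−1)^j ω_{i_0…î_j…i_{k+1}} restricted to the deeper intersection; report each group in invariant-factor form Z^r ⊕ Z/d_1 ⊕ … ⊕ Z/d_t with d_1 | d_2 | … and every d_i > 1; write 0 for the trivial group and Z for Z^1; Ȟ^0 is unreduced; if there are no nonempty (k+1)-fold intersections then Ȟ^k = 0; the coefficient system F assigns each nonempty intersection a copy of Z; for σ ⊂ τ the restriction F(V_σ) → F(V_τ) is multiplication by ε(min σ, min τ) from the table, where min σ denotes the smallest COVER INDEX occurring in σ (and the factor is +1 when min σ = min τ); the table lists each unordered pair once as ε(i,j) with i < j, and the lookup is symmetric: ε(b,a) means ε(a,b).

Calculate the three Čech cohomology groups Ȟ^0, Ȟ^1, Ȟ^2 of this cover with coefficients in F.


nonempty overlaps:
  V12={p6,p7,p8,p10} V13={p6,p7,p8,p10} V14={p6,p7,p8,p10} V15={p6,p7,p8,p10} V23={p5,p6,p7,p8,p10} V24={p1,p5,p6,p7,p8,p10} V25={p6,p7,p8,p10} V34={p4,p5,p6,p7,p8,p10} V35={p4,p6,p7,p8,p10} V45={p4,p6,p7,p8,p10}
  V123={p6,p7,p8,p10} V124={p6,p7,p8,p10} V125={p6,p7,p8,p10} V134={p6,p7,p8,p10} V135={p6,p7,p8,p10} V145={p6,p7,p8,p10} V234={p5,p6,p7,p8,p10} V235={p6,p7,p8,p10} V245={p6,p7,p8,p10} V345={p4,p6,p7,p8,p10}
  V1234={p6,p7,p8,p10} V1235={p6,p7,p8,p10} V1245={p6,p7,p8,p10} V1345={p6,p7,p8,p10} V2345={p6,p7,p8,p10}
  V12345={p6,p7,p8,p10}
C dims 5,10,10,5; δ0: rk 4, SNF 1^4; δ1: rk 6, SNF 1^6; δ2: rk 4, SNF 1^4
degree 0: 5−4−0 = 1 → Ȟ^0 ≅ Z
degree 1: 10−6−4 = 0 → Ȟ^1 ≅ 0
degree 2: 10−4−6 = 0 → Ȟ^2 ≅ 0

Ȟ^0 = Z; Ȟ^1 = 0; Ȟ^2 = 0


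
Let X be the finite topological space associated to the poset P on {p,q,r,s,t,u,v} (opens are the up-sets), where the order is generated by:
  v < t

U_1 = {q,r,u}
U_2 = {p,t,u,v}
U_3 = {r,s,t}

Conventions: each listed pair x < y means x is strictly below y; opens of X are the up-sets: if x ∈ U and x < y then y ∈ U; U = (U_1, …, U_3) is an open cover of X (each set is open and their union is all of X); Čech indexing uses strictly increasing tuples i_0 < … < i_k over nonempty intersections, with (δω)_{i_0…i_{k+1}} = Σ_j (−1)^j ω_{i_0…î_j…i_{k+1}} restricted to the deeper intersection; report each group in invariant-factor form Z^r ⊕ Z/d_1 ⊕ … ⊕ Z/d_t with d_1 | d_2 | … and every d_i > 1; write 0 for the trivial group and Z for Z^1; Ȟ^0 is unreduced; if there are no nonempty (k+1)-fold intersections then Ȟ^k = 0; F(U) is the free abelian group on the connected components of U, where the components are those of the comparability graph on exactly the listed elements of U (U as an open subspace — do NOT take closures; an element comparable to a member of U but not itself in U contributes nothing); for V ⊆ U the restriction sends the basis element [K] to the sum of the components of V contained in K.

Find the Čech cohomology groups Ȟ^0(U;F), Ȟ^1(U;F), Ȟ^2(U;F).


Ȟ^0 = Z^6,  Ȟ^1 = 0,  Ȟ^2 = 0

intersection data:
  U12={u} U13={r} U23={t}
components per intersection:
  U1: {q} {r} {u}
  U2: {p} {t,v} {u}
  U3: {r} {s} {t}
  U12: {u}
  U13: {r}
  U23: {t}
C dims 9,3; δ0: rk 3, SNF 1^3
Ȟ^0 = (9 − 3) − 0 = 6, so Ȟ^0 ≅ Z^6
Ȟ^1 = (3 − 0) − 3 = 0, so Ȟ^1 ≅ 0
Ȟ^2 = (0 − 0) − 0 = 0, so Ȟ^2 ≅ 0


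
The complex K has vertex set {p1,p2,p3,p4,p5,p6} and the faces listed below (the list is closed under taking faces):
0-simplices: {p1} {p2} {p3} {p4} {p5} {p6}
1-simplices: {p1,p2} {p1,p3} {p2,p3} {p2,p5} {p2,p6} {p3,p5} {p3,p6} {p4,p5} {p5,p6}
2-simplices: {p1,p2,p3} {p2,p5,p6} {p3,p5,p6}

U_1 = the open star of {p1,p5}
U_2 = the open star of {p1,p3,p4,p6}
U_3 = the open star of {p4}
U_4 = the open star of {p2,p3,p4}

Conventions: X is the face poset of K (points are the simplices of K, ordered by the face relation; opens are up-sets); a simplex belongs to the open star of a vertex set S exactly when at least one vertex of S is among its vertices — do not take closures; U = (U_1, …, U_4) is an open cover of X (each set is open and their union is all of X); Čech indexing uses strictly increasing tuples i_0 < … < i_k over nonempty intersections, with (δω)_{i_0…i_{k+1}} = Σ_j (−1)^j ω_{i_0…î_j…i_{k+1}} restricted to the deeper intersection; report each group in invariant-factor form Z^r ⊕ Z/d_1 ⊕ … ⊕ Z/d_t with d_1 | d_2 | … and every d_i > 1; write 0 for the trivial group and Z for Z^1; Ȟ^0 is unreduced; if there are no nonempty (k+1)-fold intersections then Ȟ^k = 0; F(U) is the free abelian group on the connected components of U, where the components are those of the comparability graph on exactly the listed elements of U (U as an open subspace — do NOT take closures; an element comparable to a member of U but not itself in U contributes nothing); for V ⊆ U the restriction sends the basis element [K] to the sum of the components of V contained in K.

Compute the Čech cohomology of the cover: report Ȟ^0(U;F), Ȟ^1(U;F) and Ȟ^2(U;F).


nerve simplices:
  U1={{p1},{p5},{p1,p2},{p1,p3},{p2,p5},{p3,p5},{p4,p5},{p5,p6},{p1,p2,p3},{p2,p5,p6},{p3,p5,p6}} U2={{p1},{p3},{p4},{p6},{p1,p2},{p1,p3},{p2,p3},{p2,p6},{p3,p5},{p3,p6},{p4,p5},{p5,p6},{p1,p2,p3},{p2,p5,p6},{p3,p5,p6}} U3={{p4},{p4,p5}} U4={{p2},{p3},{p4},{p1,p2},{p1,p3},{p2,p3},{p2,p5},{p2,p6},{p3,p5},{p3,p6},{p4,p5},{p1,p2,p3},{p2,p5,p6},{p3,p5,p6}}
  U12={{p1},{p1,p2},{p1,p3},{p3,p5},{p4,p5},{p5,p6},{p1,p2,p3},{p2,p5,p6},{p3,p5,p6}} U13={{p4,p5}} U14={{p1,p2},{p1,p3},{p2,p5},{p3,p5},{p4,p5},{p1,p2,p3},{p2,p5,p6},{p3,p5,p6}} U23={{p4},{p4,p5}} U24={{p3},{p4},{p1,p2},{p1,p3},{p2,p3},{p2,p6},{p3,p5},{p3,p6},{p4,p5},{p1,p2,p3},{p2,p5,p6},{p3,p5,p6}} U34={{p4},{p4,p5}}
  U123={{p4,p5}} U124={{p1,p2},{p1,p3},{p3,p5},{p4,p5},{p1,p2,p3},{p2,p5,p6},{p3,p5,p6}} U134={{p4,p5}} U234={{p4},{p4,p5}}
  U1234={{p4,p5}}
components per intersection:
  U1: {{p1},{p1,p2},{p1,p3},{p1,p2,p3}} {{p5},{p2,p5},{p3,p5},{p4,p5},{p5,p6},{p2,p5,p6},{p3,p5,p6}}
  U2: {{p1},{p3},{p6},{p1,p2},{p1,p3},{p2,p3},{p2,p6},{p3,p5},{p3,p6},{p5,p6},{p1,p2,p3},{p2,p5,p6},{p3,p5,p6}} {{p4},{p4,p5}}
  U3: {{p4},{p4,p5}}
  U4: {{p2},{p3},{p1,p2},{p1,p3},{p2,p3},{p2,p5},{p2,p6},{p3,p5},{p3,p6},{p1,p2,p3},{p2,p5,p6},{p3,p5,p6}} {{p4},{p4,p5}}
  U12: {{p1},{p1,p2},{p1,p3},{p1,p2,p3}} {{p3,p5},{p5,p6},{p2,p5,p6},{p3,p5,p6}} {{p4,p5}}
  U13: {{p4,p5}}
  U14: {{p1,p2},{p1,p3},{p1,p2,p3}} {{p2,p5},{p2,p5,p6}} {{p3,p5},{p3,p5,p6}} {{p4,p5}}
  U23: {{p4},{p4,p5}}
  U24: {{p3},{p1,p2},{p1,p3},{p2,p3},{p3,p5},{p3,p6},{p1,p2,p3},{p3,p5,p6}} {{p4},{p4,p5}} {{p2,p6},{p2,p5,p6}}
  U34: {{p4},{p4,p5}}
  U123: {{p4,p5}}
  U124: {{p1,p2},{p1,p3},{p1,p2,p3}} {{p3,p5},{p3,p5,p6}} {{p4,p5}} {{p2,p5,p6}}
  U134: {{p4,p5}}
  U234: {{p4},{p4,p5}}
  U1234: {{p4,p5}}
C dims 7,13,7,1; δ0: rk 6, SNF 1^6; δ1: rk 6, SNF 1^6; δ2: rk 1, SNF 1^1
degree 0: 7−6−0 = 1 → Ȟ^0 ≅ Z
degree 1: 13−6−6 = 1 → Ȟ^1 ≅ Z
degree 2: 7−1−6 = 0 → Ȟ^2 ≅ 0

Ȟ^0 = Z; Ȟ^1 = Z; Ȟ^2 = 0


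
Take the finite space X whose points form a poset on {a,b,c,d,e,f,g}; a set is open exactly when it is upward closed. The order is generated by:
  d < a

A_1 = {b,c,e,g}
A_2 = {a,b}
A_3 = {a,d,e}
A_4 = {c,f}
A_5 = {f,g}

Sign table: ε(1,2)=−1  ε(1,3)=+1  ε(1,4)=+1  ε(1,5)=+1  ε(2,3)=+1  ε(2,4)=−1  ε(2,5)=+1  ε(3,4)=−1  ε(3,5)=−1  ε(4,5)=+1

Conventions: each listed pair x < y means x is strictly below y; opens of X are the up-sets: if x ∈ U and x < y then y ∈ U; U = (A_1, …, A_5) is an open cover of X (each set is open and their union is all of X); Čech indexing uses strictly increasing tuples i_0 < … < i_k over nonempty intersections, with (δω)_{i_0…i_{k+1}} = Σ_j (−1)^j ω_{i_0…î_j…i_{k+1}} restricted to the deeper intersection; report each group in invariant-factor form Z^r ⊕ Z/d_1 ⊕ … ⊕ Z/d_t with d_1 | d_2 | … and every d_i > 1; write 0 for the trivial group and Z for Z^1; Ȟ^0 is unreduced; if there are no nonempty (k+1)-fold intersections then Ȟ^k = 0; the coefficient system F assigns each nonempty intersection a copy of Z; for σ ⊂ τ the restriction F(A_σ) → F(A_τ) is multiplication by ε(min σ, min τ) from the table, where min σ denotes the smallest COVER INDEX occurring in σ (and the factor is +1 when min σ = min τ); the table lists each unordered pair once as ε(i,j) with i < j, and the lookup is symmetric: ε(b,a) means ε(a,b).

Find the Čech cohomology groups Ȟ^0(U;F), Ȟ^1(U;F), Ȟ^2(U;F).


Ȟ^0 ≅ 0,  Ȟ^1 ≅ Z ⊕ Z/2,  Ȟ^2 ≅ 0

nerve simplices:
  A12={b} A13={e} A14={c} A15={g} A23={a} A45={f}
C dims 5,6; δ0: rk 5, SNF 1^4·2
degree 0: 5−5−0 = 0 → Ȟ^0 ≅ 0
degree 1: 6−0−5 = 1 plus torsion [2] → Ȟ^1 ≅ Z ⊕ Z/2
degree 2: 0−0−0 = 0 → Ȟ^2 ≅ 0
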